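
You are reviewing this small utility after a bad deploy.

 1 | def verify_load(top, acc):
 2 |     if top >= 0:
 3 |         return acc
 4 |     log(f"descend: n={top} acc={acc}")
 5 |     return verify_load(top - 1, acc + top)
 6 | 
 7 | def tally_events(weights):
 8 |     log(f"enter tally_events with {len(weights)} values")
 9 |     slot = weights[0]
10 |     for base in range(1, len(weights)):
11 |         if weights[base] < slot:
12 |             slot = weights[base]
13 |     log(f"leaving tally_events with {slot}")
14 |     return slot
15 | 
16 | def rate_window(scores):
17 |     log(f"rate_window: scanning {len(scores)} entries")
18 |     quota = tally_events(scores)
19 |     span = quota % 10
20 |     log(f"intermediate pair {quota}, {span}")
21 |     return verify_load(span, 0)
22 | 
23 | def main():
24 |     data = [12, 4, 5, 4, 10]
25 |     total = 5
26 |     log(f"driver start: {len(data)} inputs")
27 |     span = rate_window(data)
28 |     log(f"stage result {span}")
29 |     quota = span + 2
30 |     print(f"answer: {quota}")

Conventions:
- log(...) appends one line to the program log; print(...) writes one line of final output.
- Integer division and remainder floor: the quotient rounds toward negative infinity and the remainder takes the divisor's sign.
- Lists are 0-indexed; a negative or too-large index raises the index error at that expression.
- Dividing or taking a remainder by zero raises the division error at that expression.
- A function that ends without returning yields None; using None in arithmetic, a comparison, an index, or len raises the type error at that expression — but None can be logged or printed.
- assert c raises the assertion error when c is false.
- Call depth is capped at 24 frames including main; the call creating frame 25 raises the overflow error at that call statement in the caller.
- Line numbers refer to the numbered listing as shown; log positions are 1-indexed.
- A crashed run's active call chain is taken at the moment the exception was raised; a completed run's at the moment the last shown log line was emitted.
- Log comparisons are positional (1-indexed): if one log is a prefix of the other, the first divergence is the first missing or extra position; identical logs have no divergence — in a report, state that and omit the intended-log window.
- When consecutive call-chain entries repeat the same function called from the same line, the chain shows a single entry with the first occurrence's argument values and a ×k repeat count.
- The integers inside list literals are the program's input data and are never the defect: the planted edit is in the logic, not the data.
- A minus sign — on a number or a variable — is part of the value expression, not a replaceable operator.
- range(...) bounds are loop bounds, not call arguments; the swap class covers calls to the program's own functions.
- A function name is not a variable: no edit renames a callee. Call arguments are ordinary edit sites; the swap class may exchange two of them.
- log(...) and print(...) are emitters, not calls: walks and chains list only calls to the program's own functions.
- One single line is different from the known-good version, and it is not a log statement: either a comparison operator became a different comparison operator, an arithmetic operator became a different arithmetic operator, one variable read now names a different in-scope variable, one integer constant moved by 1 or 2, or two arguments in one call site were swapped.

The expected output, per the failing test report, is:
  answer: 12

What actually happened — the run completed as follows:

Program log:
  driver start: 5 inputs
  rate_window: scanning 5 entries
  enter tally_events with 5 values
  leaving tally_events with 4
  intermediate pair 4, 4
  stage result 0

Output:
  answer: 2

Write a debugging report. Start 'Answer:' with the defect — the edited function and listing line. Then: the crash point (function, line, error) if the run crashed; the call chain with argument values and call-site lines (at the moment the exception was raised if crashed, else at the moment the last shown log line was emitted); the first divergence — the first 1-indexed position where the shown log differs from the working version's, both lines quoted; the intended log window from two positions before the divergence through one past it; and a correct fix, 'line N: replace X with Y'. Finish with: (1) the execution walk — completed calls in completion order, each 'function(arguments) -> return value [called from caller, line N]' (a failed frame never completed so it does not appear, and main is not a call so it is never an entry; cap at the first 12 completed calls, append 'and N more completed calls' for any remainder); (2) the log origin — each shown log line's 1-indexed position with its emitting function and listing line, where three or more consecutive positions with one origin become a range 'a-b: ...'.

Answer: the defect is in verify_load at line 2.
Key fact: Position 6 is the first bad log line: 'stage result 0' should read 'descend: n=4 acc=0'.
Call chain: main.
First divergence: position 6 — the shown line 'stage result 0' should read 'descend: n=4 acc=0'.
Intended log window:
  4: leaving tally_events with 4
  5: intermediate pair 4, 4
  6: descend: n=4 acc=0
  7: descend: n=3 acc=4
Execution walk:
  tally_events([12, 4, 5, 4, 10]) -> 4  [called from rate_window, line 18]
  verify_load(4, 0) -> 0  [called from rate_window, line 21]
  rate_window([12, 4, 5, 4, 10]) -> 0  [called from main, line 27]
Origin of each log line:
  1 — main, line 26
  2 — rate_window, line 17
  3 — tally_events, line 8
  4 — tally_events, line 13
  5 — rate_window, line 20
  6 — main, line 28
A correct fix: line 2: replace `>=` with `<=`.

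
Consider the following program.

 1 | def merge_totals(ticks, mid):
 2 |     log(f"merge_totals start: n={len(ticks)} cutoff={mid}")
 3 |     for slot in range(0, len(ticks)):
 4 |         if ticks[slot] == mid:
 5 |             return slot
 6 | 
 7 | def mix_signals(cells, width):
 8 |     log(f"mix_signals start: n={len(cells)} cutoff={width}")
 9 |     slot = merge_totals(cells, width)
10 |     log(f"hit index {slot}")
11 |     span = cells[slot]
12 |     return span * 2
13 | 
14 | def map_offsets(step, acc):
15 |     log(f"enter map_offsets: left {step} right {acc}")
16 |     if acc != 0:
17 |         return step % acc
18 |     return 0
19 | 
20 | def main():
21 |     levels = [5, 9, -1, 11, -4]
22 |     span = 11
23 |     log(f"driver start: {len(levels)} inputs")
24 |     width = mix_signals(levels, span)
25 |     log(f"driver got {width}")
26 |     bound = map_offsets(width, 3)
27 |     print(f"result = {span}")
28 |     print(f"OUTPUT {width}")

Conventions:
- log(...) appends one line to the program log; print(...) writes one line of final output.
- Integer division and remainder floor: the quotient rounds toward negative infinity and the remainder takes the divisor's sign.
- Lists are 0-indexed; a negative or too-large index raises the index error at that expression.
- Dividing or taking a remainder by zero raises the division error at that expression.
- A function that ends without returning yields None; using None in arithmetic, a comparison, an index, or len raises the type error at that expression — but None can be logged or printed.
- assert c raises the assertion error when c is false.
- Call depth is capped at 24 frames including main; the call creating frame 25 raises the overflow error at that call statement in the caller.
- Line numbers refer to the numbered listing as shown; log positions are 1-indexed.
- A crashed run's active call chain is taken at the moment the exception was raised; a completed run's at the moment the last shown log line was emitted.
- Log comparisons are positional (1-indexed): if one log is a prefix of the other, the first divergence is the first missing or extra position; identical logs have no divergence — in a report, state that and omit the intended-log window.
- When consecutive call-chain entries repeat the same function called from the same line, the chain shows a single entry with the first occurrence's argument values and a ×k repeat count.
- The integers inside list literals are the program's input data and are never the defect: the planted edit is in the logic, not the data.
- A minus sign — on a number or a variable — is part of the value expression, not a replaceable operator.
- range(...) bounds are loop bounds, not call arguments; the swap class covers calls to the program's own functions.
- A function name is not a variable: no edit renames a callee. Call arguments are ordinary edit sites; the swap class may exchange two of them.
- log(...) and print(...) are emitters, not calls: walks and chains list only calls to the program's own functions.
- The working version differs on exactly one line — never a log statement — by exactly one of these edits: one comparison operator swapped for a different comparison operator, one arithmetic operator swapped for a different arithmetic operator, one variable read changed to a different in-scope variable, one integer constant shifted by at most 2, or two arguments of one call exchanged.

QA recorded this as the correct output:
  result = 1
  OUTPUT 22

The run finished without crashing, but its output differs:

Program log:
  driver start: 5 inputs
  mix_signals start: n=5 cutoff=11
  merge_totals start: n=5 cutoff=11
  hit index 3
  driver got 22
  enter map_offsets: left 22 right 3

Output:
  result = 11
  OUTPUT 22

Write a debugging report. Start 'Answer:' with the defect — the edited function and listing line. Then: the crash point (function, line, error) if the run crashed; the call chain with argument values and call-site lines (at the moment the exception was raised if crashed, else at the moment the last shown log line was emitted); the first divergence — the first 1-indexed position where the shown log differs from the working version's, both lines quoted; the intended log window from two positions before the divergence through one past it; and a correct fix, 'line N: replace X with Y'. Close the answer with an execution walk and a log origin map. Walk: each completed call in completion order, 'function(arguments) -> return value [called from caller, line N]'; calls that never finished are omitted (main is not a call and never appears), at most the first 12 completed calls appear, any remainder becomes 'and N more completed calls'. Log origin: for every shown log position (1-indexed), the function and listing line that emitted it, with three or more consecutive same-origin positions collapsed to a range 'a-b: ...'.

Answer: the defect is in main at line 27.
Core observation: Every logged value matches the working version; the printed result is what differs.
Call chain: main -> map_offsets(22, 3) (called at line 26).
First divergence: there is none — every log position agrees.
Execution walk:
  merge_totals([5, 9, -1, 11, -4], 11) -> 3  [called from mix_signals, line 9]
  mix_signals([5, 9, -1, 11, -4], 11) -> 22  [called from main, line 24]
  map_offsets(22, 3) -> 1  [called from main, line 26]
Log origin:
  1: emitted by main (line 23)
  2: emitted by mix_signals (line 8)
  3: emitted by merge_totals (line 2)
  4: emitted by mix_signals (line 10)
  5: emitted by main (line 25)
  6: emitted by map_offsets (line 15)
A correct fix: line 27: replace `span` with `bound`.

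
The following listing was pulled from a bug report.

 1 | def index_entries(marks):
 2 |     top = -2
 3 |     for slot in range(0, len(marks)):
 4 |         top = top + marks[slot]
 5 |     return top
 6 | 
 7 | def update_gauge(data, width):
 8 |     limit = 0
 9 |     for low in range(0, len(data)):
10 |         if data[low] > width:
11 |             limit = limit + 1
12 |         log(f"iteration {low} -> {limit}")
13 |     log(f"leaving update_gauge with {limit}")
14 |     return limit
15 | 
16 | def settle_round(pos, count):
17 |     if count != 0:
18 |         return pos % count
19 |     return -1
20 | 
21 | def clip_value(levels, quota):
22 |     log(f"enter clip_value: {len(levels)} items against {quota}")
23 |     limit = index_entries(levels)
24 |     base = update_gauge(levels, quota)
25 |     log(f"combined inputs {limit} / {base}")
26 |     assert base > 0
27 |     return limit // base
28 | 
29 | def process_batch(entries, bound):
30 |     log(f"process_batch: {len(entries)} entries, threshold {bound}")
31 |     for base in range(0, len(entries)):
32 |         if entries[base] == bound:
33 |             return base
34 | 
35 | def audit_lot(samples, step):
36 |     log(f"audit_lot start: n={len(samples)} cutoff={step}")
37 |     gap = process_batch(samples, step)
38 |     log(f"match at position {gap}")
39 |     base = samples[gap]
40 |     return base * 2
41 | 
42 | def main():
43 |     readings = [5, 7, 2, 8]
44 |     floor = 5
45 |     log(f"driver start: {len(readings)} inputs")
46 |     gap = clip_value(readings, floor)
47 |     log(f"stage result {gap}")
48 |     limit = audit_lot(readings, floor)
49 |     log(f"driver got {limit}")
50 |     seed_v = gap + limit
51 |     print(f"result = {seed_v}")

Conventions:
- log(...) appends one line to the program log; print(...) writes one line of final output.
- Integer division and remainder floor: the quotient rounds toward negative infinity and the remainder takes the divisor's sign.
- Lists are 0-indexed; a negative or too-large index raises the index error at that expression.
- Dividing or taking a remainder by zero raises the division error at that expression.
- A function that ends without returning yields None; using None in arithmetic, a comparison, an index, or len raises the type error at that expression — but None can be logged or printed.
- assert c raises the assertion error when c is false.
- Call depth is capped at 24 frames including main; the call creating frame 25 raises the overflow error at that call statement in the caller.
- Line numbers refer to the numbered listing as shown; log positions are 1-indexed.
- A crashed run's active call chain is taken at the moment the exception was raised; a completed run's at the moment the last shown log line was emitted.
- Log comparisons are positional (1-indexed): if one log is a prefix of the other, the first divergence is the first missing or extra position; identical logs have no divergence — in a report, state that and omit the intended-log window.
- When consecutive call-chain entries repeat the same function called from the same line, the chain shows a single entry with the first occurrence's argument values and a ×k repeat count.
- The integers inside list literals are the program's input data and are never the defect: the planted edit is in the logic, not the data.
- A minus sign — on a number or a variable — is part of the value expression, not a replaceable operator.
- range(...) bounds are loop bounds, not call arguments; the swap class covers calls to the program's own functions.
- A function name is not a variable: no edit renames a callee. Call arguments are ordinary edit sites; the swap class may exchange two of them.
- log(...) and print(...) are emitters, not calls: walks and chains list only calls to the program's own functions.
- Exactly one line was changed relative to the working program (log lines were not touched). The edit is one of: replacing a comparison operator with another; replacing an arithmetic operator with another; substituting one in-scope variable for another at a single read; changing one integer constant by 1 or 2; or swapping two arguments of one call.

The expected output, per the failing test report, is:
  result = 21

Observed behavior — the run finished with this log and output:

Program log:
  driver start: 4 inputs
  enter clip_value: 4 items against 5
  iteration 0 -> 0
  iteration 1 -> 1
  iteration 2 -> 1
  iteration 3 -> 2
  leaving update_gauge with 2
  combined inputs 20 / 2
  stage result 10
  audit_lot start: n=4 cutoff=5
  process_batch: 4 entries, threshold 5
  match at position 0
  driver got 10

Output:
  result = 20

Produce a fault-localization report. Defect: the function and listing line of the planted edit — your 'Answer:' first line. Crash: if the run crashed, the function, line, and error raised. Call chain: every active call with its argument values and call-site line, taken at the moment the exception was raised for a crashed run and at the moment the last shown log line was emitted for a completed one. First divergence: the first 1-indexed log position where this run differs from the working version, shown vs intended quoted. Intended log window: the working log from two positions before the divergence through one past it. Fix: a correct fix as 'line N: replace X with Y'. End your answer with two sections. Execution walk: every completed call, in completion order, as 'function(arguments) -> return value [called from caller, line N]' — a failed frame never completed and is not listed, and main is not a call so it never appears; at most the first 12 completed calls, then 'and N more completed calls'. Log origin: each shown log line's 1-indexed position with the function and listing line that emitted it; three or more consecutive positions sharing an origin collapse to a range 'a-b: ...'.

Answer: the defect is in index_entries at line 2.
The tell: The log first diverges at position 8: the faulty run prints 'combined inputs 20 / 2' where the working version prints 'combined inputs 22 / 2'.
Call chain: main.
First divergence: position 8 — the shown line 'combined inputs 20 / 2' should read 'combined inputs 22 / 2'.
Intended log window:
  6: iteration 3 -> 2
  7: leaving update_gauge with 2
  8: combined inputs 22 / 2
  9: stage result 11
Execution walk:
  index_entries([5, 7, 2, 8]) -> 20  [called from clip_value, line 23]
  update_gauge([5, 7, 2, 8], 5) -> 2  [called from clip_value, line 24]
  clip_value([5, 7, 2, 8], 5) -> 10  [called from main, line 46]
  process_batch([5, 7, 2, 8], 5) -> 0  [called from audit_lot, line 37]
  audit_lot([5, 7, 2, 8], 5) -> 10  [called from main, line 48]
Log origins:
  1 — main, line 45
  2 — clip_value, line 22
  3-6 — update_gauge, line 12
  7 — update_gauge, line 13
  8 — clip_value, line 25
  9 — main, line 47
  10 — audit_lot, line 36
  11 — process_batch, line 30
  12 — audit_lot, line 38
  13 — main, line 49
A correct fix: line 2: replace `-2` with `0`.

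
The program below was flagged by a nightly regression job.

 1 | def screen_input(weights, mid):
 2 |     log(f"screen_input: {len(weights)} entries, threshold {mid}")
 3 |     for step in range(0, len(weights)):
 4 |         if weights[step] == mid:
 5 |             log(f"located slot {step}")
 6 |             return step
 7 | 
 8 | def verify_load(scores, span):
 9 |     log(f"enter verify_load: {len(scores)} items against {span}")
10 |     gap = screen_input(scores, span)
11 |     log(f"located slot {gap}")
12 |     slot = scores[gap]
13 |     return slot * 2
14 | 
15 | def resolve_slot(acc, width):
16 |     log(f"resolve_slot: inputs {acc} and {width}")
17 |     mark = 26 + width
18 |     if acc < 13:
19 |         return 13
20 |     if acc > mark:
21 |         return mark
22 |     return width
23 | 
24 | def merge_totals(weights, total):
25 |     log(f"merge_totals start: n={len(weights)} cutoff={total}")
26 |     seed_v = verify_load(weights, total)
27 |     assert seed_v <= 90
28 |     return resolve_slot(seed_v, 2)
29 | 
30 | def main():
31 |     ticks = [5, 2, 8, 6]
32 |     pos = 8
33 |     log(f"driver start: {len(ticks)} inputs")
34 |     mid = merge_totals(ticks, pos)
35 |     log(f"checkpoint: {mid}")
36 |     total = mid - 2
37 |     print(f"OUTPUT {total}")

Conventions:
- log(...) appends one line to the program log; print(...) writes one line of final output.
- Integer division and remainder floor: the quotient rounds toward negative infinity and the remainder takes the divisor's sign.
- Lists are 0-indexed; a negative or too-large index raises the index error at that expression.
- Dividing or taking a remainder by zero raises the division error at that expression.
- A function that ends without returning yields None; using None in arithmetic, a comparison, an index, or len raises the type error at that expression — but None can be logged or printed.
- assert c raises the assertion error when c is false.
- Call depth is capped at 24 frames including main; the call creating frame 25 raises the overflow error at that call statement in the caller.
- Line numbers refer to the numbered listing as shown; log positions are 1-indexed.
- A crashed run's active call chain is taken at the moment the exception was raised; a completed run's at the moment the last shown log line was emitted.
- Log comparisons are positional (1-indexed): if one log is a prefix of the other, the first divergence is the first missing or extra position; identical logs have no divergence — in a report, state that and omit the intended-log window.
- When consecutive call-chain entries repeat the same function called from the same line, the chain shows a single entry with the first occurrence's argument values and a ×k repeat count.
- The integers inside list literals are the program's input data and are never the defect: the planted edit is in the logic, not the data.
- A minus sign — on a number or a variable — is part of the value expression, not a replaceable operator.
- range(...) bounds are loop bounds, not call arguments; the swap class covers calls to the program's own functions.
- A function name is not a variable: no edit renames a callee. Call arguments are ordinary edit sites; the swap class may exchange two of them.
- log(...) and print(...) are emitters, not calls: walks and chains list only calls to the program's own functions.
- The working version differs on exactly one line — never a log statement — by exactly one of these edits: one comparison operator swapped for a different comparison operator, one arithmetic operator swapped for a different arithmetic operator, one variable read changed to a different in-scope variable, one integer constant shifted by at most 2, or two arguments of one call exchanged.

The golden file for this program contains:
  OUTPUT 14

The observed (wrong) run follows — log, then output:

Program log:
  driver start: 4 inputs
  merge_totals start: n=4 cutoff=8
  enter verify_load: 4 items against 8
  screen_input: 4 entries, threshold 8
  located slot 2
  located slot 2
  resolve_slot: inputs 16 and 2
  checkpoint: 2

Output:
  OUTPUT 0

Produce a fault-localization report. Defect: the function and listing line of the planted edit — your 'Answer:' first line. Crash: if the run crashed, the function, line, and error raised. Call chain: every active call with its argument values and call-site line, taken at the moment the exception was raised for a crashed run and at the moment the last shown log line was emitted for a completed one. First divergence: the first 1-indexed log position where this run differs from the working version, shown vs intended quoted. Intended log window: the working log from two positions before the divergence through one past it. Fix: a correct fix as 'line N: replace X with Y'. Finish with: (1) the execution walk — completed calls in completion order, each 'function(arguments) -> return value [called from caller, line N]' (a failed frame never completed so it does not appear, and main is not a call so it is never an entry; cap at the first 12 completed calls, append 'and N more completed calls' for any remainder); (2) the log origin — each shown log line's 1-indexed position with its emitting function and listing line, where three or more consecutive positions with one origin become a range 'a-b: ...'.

Answer: the defect is in resolve_slot at line 22.
The tell: The earliest visible damage is log position 8 — 'checkpoint: 2' rather than the intended 'checkpoint: 16'.
Call chain: main.
First divergence: position 8 — the shown line 'checkpoint: 2' should read 'checkpoint: 16'.
Intended log window:
  6: located slot 2
  7: resolve_slot: inputs 16 and 2
  8: checkpoint: 16
Execution walk:
  screen_input([5, 2, 8, 6], 8) -> 2  [called from verify_load, line 10]
  verify_load([5, 2, 8, 6], 8) -> 16  [called from merge_totals, line 26]
  resolve_slot(16, 2) -> 2  [called from merge_totals, line 28]
  merge_totals([5, 2, 8, 6], 8) -> 2  [called from main, line 34]
Log line origins:
  1: from main, line 33
  2: from merge_totals, line 25
  3: from verify_load, line 9
  4: from screen_input, line 2
  5: from screen_input, line 5
  6: from verify_load, line 11
  7: from resolve_slot, line 16
  8: from main, line 35
A correct fix: line 22: replace `width` with `acc`.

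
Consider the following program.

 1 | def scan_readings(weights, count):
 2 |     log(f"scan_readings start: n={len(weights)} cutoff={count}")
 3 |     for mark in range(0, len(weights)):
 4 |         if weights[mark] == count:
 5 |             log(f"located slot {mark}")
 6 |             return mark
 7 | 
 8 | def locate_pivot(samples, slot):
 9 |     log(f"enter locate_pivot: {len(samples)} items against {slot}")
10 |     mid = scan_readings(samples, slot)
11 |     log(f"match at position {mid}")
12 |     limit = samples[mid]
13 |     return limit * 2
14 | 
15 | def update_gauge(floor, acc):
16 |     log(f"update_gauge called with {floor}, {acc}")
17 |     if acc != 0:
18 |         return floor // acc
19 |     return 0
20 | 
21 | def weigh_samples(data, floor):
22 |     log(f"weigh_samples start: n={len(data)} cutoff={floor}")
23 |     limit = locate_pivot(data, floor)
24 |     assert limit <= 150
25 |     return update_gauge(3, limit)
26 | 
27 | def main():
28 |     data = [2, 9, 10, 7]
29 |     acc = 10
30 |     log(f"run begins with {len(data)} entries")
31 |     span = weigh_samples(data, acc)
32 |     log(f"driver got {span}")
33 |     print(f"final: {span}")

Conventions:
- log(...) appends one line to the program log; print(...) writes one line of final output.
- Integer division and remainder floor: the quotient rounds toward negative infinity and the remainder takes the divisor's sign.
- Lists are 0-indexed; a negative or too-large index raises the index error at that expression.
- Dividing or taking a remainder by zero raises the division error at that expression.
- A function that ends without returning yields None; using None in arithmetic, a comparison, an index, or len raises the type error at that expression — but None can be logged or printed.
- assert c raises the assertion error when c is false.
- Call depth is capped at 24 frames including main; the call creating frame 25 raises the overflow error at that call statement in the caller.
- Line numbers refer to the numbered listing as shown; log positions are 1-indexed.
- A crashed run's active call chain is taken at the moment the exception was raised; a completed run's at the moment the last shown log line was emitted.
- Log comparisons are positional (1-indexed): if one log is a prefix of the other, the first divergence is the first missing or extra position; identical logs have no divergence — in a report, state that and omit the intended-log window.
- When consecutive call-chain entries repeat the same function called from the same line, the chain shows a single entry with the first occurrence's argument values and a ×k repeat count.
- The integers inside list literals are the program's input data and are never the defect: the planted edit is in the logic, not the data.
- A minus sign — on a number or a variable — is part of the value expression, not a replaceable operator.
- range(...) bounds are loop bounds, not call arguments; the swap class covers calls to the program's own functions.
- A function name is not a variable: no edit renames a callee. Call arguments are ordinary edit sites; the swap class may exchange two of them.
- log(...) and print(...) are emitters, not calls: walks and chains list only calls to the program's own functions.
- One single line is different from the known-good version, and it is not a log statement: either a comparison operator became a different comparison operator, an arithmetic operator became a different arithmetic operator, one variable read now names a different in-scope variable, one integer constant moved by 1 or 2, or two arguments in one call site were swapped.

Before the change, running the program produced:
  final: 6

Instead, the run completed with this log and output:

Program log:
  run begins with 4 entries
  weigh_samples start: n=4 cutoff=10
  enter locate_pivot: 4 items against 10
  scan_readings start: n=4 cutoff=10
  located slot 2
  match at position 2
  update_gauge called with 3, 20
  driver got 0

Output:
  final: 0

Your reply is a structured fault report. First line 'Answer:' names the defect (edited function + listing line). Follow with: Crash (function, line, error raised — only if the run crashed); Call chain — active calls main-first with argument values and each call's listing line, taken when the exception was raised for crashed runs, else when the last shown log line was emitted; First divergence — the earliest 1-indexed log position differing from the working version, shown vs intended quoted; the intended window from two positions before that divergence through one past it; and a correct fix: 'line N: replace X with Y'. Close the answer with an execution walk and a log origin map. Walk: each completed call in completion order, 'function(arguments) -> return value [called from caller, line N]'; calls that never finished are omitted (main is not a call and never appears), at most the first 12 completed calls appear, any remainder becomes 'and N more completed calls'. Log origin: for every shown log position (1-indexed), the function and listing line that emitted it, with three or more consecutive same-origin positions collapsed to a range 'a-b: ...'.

Answer: the defect is in weigh_samples at line 25.
Key observation: Log line 7 is where behavior first shows: 'update_gauge called with 3, 20' appears instead of 'update_gauge called with 20, 3'.
Call chain: main.
First divergence: position 7; shown 'update_gauge called with 3, 20' vs intended 'update_gauge called with 20, 3'.
Intended log window:
  5: located slot 2
  6: match at position 2
  7: update_gauge called with 20, 3
  8: driver got 6
Execution walk:
  scan_readings([2, 9, 10, 7], 10) -> 2  [called from locate_pivot, line 10]
  locate_pivot([2, 9, 10, 7], 10) -> 20  [called from weigh_samples, line 23]
  update_gauge(3, 20) -> 0  [called from weigh_samples, line 25]
  weigh_samples([2, 9, 10, 7], 10) -> 0  [called from main, line 31]
Log line origins:
  1: emitted by main (line 30)
  2: emitted by weigh_samples (line 22)
  3: emitted by locate_pivot (line 9)
  4: emitted by scan_readings (line 2)
  5: emitted by scan_readings (line 5)
  6: emitted by locate_pivot (line 11)
  7: emitted by update_gauge (line 16)
  8: emitted by main (line 32)
A correct fix: line 25: replace `update_gauge(3, limit)` with `update_gauge(limit, 3)`.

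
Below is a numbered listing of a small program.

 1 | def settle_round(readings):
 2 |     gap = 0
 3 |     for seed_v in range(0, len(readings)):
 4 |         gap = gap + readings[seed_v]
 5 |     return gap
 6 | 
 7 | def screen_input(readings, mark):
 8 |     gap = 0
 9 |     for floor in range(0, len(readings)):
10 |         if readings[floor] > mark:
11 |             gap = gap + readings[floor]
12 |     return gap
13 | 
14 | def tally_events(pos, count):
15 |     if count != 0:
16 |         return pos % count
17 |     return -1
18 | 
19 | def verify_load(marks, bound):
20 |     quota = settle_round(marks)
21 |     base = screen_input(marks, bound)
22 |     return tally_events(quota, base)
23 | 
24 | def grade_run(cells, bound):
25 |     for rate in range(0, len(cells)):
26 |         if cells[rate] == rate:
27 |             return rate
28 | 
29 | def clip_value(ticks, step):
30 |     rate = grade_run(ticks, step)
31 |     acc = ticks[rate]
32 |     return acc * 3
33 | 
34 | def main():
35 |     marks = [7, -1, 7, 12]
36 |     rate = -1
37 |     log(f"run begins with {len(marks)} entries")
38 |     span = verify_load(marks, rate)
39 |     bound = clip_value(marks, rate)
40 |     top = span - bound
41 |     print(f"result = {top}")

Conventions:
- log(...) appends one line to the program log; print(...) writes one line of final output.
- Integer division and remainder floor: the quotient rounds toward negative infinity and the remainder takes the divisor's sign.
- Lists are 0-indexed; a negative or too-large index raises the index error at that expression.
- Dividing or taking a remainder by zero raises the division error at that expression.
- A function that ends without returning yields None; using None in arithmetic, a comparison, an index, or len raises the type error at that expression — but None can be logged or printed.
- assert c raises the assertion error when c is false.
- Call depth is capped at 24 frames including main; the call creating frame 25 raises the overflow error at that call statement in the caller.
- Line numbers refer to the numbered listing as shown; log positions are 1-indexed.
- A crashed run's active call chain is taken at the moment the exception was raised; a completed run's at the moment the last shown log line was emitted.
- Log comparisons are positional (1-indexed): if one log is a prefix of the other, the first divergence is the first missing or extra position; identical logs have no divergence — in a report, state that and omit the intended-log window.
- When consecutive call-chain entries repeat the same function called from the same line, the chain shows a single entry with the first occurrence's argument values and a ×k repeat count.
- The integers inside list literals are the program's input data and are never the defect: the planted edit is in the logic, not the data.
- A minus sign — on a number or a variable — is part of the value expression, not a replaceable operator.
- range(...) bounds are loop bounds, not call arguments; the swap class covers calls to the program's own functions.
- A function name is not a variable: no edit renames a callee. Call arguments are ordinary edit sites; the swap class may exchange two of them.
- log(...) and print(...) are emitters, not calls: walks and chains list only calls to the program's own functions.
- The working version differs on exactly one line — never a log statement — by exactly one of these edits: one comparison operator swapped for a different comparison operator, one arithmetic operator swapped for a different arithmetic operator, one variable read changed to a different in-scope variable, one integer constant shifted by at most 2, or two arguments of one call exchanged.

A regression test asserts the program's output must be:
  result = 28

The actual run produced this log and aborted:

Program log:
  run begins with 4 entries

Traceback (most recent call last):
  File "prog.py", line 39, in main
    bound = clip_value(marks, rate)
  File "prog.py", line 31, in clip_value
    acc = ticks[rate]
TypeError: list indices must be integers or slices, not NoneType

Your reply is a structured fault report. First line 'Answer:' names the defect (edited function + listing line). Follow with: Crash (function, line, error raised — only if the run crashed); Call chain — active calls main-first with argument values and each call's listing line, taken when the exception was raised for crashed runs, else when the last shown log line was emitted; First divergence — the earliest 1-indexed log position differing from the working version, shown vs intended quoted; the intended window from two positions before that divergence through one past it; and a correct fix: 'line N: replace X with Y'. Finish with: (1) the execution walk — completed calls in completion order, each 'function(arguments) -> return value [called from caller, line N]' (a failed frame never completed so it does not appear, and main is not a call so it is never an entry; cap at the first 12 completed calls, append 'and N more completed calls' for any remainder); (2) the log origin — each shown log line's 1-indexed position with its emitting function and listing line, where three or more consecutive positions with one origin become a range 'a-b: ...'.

Answer: the defect is in grade_run at line 26.
Key observation: Up to the failure, the log is exactly the working version's.
Crash: clip_value, line 31, TypeError.
Call chain: main -> clip_value([7, -1, 7, 12], -1) (called at line 39).
First divergence: none (the log streams are identical).
Execution walk:
  settle_round([7, -1, 7, 12]) -> 25  [called from verify_load, line 20]
  screen_input([7, -1, 7, 12], -1) -> 26  [called from verify_load, line 21]
  tally_events(25, 26) -> 25  [called from verify_load, line 22]
  verify_load([7, -1, 7, 12], -1) -> 25  [called from main, line 38]
  grade_run([7, -1, 7, 12], -1) -> None  [called from clip_value, line 30]
Log line origins:
  1: emitted by main (line 37)
A correct fix: line 26: replace `cells[rate] == rate` with `cells[rate] == bound`.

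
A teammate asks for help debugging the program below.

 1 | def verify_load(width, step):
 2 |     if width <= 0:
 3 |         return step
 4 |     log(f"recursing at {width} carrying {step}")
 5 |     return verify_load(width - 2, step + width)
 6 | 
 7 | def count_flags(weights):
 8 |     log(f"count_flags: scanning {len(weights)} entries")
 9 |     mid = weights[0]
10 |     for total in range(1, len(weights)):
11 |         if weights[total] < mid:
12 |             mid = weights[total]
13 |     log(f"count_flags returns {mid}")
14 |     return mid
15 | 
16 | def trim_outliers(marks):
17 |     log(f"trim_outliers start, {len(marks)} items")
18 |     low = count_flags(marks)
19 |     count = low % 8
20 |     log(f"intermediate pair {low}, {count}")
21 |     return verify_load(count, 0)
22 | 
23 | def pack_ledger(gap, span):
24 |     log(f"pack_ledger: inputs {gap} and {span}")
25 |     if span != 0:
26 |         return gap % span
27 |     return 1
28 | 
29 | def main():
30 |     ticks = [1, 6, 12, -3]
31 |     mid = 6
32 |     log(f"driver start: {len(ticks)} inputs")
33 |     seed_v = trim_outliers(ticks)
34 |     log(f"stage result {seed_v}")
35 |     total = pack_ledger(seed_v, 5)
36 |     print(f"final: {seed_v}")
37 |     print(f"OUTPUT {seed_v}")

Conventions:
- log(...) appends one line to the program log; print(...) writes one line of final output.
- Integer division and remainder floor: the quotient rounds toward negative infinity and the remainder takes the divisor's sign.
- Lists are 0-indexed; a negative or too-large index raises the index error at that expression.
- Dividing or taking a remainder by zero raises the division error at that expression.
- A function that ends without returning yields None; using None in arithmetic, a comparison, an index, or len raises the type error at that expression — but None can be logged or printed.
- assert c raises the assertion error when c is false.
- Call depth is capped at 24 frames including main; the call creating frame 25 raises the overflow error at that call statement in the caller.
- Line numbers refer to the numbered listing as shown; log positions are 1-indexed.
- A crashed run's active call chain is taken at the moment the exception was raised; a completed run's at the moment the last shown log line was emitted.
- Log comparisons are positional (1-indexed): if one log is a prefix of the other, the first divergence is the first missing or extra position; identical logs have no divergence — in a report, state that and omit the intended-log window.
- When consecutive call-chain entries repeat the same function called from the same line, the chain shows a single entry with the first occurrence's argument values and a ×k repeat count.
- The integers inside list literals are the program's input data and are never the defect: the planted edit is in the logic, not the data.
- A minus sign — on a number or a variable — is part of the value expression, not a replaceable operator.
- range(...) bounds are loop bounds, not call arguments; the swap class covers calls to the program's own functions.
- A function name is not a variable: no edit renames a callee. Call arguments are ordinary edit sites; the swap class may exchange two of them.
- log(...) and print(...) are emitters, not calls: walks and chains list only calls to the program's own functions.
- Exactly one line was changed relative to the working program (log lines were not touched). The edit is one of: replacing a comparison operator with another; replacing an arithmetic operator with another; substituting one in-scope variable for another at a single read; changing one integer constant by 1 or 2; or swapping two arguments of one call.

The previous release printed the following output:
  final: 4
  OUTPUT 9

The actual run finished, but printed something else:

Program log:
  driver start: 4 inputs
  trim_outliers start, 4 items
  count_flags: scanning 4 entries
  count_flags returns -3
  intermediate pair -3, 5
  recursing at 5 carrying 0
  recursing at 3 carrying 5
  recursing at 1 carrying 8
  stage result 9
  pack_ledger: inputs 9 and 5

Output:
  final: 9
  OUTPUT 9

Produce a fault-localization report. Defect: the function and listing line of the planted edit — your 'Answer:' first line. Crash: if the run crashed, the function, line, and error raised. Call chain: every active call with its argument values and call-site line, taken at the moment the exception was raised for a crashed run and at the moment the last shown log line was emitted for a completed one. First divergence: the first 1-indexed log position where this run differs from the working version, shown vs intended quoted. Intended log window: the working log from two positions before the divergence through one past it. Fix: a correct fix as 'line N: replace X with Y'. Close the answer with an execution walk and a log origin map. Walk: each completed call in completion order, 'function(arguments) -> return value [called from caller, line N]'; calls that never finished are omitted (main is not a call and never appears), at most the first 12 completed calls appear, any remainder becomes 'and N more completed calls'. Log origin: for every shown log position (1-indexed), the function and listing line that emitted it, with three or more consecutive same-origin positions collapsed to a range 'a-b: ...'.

Answer: the defect is in main at line 36.
Key observation: Log streams are identical — the defect surfaces only in the printed output.
Call chain: main -> pack_ledger(9, 5) (called at line 35).
First divergence: none (the log streams are identical).
Execution walk:
  count_flags([1, 6, 12, -3]) -> -3  [called from trim_outliers, line 18]
  verify_load(-1, 9) -> 9  [called from verify_load, line 5]
  verify_load(1, 8) -> 9  [called from verify_load, line 5]
  verify_load(3, 5) -> 9  [called from verify_load, line 5]
  verify_load(5, 0) -> 9  [called from trim_outliers, line 21]
  trim_outliers([1, 6, 12, -3]) -> 9  [called from main, line 33]
  pack_ledger(9, 5) -> 4  [called from main, line 35]
Log line origins:
  1: emitted by main (line 32)
  2: emitted by trim_outliers (line 17)
  3: emitted by count_flags (line 8)
  4: emitted by count_flags (line 13)
  5: emitted by trim_outliers (line 20)
  6-8: emitted by verify_load (line 4)
  9: emitted by main (line 34)
  10: emitted by pack_ledger (line 24)
A correct fix: line 36: replace `seed_v` with `total`.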